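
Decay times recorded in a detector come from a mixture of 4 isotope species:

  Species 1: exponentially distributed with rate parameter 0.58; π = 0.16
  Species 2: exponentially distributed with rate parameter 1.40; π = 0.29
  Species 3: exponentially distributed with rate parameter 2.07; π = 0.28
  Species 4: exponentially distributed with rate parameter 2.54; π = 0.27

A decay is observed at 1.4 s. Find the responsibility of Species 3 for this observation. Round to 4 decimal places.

Apply Bayes' rule: the posterior for each component is proportional to its prior times its likelihood at x.
Exponential densities:
  L_1 = 0.58·e^(−0.58·1.4) = 0.58·e^(−0.8120) = 0.257502
  L_2 = 1.40·e^(−1.40·1.4) = 1.40·e^(−1.9600) = 0.197202
  L_3 = 2.07·e^(−2.07·1.4) = 2.07·e^(−2.8980) = 0.114126
  L_4 = 2.54·e^(−2.54·1.4) = 2.54·e^(−3.5560) = 0.0725241
Multiply by the mixture weights:
  w_1·L_1 = 0.16 × 0.257502 = 0.0412003
  w_2·L_2 = 0.29 × 0.197202 = 0.0571885
  w_3·L_3 = 0.28 × 0.114126 = 0.0319553
  w_4·L_4 = 0.27 × 0.0725241 = 0.0195815
Evidence: 0.0412003 + 0.0571885 + 0.0319553 + 0.0195815 = 0.149926
P(Species 3 | x) = 0.0319553 / 0.149926 ≈ 0.2131

0.2131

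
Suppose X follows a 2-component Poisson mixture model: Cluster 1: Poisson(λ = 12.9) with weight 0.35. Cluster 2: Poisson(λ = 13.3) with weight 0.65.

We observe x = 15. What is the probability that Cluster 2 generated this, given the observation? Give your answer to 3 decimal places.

By Bayes' theorem, P(k | x) = π_k f_k(x) / Σ_j π_j f_j(x).
Poisson probabilities:
  p_1 = e^(−12.9)·12.9^15/15! = 0.0870858
  p_2 = e^(−13.3)·13.3^15/15! = 0.0922908
Multiply by the mixture weights:
  π_1·p_1 = 0.35 × 0.0870858 = 0.03048
  π_2·p_2 = 0.65 × 0.0922908 = 0.059989
Normaliser: 0.03048 + 0.059989 = 0.090469
P(Cluster 2 | 15) ≈ 0.663

0.663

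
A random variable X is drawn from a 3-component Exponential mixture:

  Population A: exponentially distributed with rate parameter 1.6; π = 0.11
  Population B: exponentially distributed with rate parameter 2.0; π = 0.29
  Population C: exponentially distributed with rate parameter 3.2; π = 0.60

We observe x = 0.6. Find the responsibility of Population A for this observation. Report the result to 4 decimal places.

By Bayes' theorem, P(k | x) = w_k f_k(x) / Σ_j w_j f_j(x).
Exponential densities:
  p_A = 1.6·e^(−1.6·0.6) = 1.6·e^(−0.9600) = 0.612629
  p_B = 2.0·e^(−2.0·0.6) = 2.0·e^(−1.2000) = 0.602388
  p_C = 3.2·e^(−3.2·0.6) = 3.2·e^(−1.9200) = 0.469142
Weight by the priors:
  w_A·p_A = 0.11 × 0.612629 = 0.0673891
  w_B·p_B = 0.29 × 0.602388 = 0.174693
  w_C·p_C = 0.60 × 0.469142 = 0.281485
Normaliser: 0.0673891 + 0.174693 + 0.281485 = 0.523567
P(Population A | data) ≈ 0.1287

0.1287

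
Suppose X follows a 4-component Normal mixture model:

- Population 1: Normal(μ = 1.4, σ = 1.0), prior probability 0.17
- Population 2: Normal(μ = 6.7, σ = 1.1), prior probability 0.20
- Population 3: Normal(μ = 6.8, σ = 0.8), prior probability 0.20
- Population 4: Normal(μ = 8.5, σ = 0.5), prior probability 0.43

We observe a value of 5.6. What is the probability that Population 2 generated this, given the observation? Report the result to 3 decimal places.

0.576

By Bayes' theorem, P(k | x) = π_k f_k(x) / Σ_j π_j f_j(x).
Normal densities:
  f_1 = 5.89431e-05
  f_2 = 0.219973
  f_3 = 0.161897
  f_4 = 3.95464e-08
Prior × likelihood for each component:
  π_1·f_1 = 0.17 × 5.89431e-05 = 1.00203e-05
  π_2·f_2 = 0.20 × 0.219973 = 0.0439947
  π_3·f_3 = 0.20 × 0.161897 = 0.0323794
  π_4·f_4 = 0.43 × 3.95464e-08 = 1.70049e-08
Marginal: 1.00203e-05 + 0.0439947 + 0.0323794 + 1.70049e-08 = 0.0763841
Responsibility of Population 2: 0.0439947 / 0.0763841 ≈ 0.576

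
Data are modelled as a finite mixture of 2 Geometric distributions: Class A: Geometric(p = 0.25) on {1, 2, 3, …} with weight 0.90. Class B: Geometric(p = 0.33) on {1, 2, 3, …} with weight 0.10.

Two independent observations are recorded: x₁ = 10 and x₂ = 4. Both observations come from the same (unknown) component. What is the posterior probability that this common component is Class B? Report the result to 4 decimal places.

0.0476

Apply Bayes' rule: the posterior for each component is proportional to its prior times its likelihood at x.
Since both observations come from the same component, the likelihood for component k is f_k(x₁)·f_k(x₂).
  L_A = [0.0187712] × [0.105469] = 0.00197977
  L_B = [0.00897816] × [0.0992518] = 0.000891098
Multiply by the mixture weights:
  P(Z=A)·L_A = 0.90 × 0.00197977 = 0.00178179
  P(Z=B)·L_B = 0.10 × 0.000891098 = 8.91098e-05
Denominator: 0.00178179 + 8.91098e-05 = 0.0018709
P(Class B | x) ≈ 0.0476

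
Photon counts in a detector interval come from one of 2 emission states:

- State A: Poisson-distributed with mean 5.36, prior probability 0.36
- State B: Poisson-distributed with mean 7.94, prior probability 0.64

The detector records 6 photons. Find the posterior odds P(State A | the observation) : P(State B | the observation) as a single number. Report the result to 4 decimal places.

0.7025

Only the two components matter; the odds are (P(Z=i) f_i(x)) / (P(Z=j) f_j(x)).
Poisson probabilities:
  L_A = e^(−5.36)·5.36^6/6! = 0.154824
  L_B = e^(−7.94)·7.94^6/6! = 0.123963
0.0557366 / 0.0793364 ≈ 0.7025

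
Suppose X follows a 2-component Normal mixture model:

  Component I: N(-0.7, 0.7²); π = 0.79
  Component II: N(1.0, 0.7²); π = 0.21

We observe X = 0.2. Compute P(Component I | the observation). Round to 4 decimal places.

0.7598

P(component k | x) = P(Z=k)·f_k(x) / marginal(x), where marginal(x) = Σ_j P(Z=j)·f_j(x).
Component likelihoods at x = 0.2:
  f_I = (1/(0.7·√(2π)))·exp(−(0.2−-0.7)²/(2·0.7²)) = 0.569918·exp(-0.82653) = 0.249376
  f_II = (1/(0.7·√(2π)))·exp(−(0.2−1.0)²/(2·0.7²)) = 0.569918·exp(-0.65306) = 0.296614
Weight by the priors:
  P(Z=I)·f_I = 0.79 × 0.249376 = 0.197007
  P(Z=II)·f_II = 0.21 × 0.296614 = 0.0622889
Sum: 0.197007 + 0.0622889 = 0.259296
So the posterior for Component I is 0.197007 / 0.259296 ≈ 0.7598.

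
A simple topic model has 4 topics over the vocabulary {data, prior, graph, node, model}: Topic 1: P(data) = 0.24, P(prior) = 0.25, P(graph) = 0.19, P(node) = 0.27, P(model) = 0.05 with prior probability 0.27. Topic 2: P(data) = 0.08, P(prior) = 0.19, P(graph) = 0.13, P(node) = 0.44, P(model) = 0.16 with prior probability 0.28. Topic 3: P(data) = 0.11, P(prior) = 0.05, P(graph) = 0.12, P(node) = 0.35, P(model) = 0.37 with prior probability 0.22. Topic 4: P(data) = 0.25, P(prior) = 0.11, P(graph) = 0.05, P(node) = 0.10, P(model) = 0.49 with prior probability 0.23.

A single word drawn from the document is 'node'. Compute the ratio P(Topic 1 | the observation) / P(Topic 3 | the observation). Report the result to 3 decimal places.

0.947

Posterior odds = (P(Z=i) f_i(x)) / (P(Z=j) f_j(x)); the normalising sum cancels.
Categorical probabilities:
  p_1 = 0.27
  p_2 = 0.44
  p_3 = 0.35
  p_4 = 0.1
0.0729 / 0.077 ≈ 0.947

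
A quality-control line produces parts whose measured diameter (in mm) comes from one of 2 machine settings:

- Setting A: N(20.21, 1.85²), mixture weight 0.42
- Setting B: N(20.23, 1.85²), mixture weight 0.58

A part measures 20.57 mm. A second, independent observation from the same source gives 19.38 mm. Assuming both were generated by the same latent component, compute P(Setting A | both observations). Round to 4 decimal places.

0.4207

Apply Bayes' rule: the posterior for each component is proportional to its prior times its likelihood at x.
Since both observations come from the same component, the likelihood for component k is f_k(x₁)·f_k(x₂).
  p_A = [0.2116] × [0.194998] = 0.0412615
  p_B = [0.212033] × [0.194043] = 0.0411436
Unnormalised posteriors:
  π_A·p_A = 0.42 × 0.0412615 = 0.0173298
  π_B·p_B = 0.58 × 0.0411436 = 0.0238633
Evidence: 0.0173298 + 0.0238633 = 0.0411931
P(Setting A | data) = 0.0173298 / 0.0411931 ≈ 0.4207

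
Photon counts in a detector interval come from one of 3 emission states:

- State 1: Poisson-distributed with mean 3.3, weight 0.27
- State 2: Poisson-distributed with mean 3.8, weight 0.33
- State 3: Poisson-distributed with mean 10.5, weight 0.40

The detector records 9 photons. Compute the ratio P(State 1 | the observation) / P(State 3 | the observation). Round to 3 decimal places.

0.027

Posterior odds = (P(Z=i) f_i(x)) / (P(Z=j) f_j(x)); the normalising sum cancels.
Evaluate each component's likelihood at the observed value:
  p_1 = e^(−3.3)·3.3^9/9! = 0.00471727
  p_2 = e^(−3.8)·3.8^9/9! = 0.0101852
  p_3 = e^(−10.5)·10.5^9/9! = 0.11772
Posterior odds = (P(Z=1)·p_1) / (P(Z=3)·p_3) = (0.27·0.00471727) / (0.40·0.11772) = 0.00127366 / 0.0470878 ≈ 0.027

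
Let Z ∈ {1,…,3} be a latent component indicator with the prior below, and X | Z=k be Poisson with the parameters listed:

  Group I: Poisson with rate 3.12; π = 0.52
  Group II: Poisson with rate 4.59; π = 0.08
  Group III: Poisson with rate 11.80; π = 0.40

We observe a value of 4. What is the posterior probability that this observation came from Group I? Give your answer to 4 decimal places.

Apply Bayes' rule: the posterior for each component is proportional to its prior times its likelihood at x.
Poisson probabilities:
  f_I = e^(−3.12)·3.12^4/4! = 0.174345
  f_II = e^(−4.59)·4.59^4/4! = 0.187771
  f_III = e^(−11.80)·11.80^4/4! = 0.00606236
Unnormalised posteriors:
  π_I·f_I = 0.52 × 0.174345 = 0.0906592
  π_II·f_II = 0.08 × 0.187771 = 0.0150217
  π_III·f_III = 0.40 × 0.00606236 = 0.00242494
Marginal: 0.0906592 + 0.0150217 + 0.00242494 = 0.108106
Responsibility of Group I: 0.0906592 / 0.108106 ≈ 0.8386

0.8386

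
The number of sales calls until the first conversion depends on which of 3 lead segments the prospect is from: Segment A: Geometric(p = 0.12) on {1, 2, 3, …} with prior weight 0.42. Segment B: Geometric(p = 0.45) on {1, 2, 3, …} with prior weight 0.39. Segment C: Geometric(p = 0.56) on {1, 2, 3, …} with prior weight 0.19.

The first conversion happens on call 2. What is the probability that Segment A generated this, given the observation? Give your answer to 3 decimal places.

By Bayes' theorem, P(k | x) = π_k f_k(x) / Σ_j π_j f_j(x).
Component likelihoods at x = 2:
  L_A = 0.12·(1−0.12)^1 = 0.12·0.88 = 0.1056
  L_B = 0.45·(1−0.45)^1 = 0.45·0.55 = 0.2475
  L_C = 0.56·(1−0.56)^1 = 0.56·0.44 = 0.2464
Weight by the priors:
  π_A·L_A = 0.42 × 0.1056 = 0.044352
  π_B·L_B = 0.39 × 0.2475 = 0.096525
  π_C·L_C = 0.19 × 0.2464 = 0.046816
Normaliser: 0.044352 + 0.096525 + 0.046816 = 0.187693
So the posterior for Segment A is 0.044352 / 0.187693 ≈ 0.236.

0.236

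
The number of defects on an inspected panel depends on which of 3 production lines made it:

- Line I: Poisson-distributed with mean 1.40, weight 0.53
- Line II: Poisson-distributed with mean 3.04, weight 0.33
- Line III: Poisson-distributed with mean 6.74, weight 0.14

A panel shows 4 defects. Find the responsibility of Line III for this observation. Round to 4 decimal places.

0.1559

Apply Bayes' rule: the posterior for each component is proportional to its prior times its likelihood at x.
Component likelihoods at x = 4 defects:
  f_I = 0.039472
  f_II = 0.170227
  f_III = 0.101691
Unnormalised posteriors:
  π_I·f_I = 0.53 × 0.039472 = 0.0209201
  π_II·f_II = 0.33 × 0.170227 = 0.0561748
  π_III·f_III = 0.14 × 0.101691 = 0.0142368
Sum: 0.0209201 + 0.0561748 + 0.0142368 = 0.0913317
Responsibility of Line III: 0.0142368 / 0.0913317 ≈ 0.1559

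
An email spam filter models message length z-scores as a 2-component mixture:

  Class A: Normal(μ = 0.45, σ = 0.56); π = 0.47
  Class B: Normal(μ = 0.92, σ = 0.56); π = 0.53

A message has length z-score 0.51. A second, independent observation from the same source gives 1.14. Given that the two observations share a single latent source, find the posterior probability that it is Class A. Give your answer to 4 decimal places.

P(component k | x) = π_k·f_k(x) / marginal(x), where marginal(x) = Σ_j π_j·f_j(x).
Since both observations come from the same component, the likelihood for component k is f_k(x₁)·f_k(x₂).
  L_A = [0.70832] × [0.333468] = 0.236202
  L_B = [0.544909] × [0.65949] = 0.359362
Weight by the priors:
  π_A·L_A = 0.47 × 0.236202 = 0.111015
  π_B·L_B = 0.53 × 0.359362 = 0.190462
Sum: 0.111015 + 0.190462 = 0.301477
P(Class A | x) ≈ 0.3682

0.3682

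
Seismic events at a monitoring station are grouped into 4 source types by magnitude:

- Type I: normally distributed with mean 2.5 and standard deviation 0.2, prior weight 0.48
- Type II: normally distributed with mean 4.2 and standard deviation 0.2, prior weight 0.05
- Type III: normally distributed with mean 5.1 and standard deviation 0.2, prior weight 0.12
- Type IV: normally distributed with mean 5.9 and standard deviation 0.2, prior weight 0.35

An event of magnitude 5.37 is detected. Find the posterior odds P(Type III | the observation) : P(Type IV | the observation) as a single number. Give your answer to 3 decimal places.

4.616

The posterior odds equal the prior odds times the likelihood ratio: (π_i/π_j)·(f_i(x)/f_j(x)).
Normal densities:
  f_I = 3.84041e-45
  f_II = 7.38854e-08
  f_III = 0.801917
  f_IV = 0.0595612
0.09623 / 0.0208464 ≈ 4.616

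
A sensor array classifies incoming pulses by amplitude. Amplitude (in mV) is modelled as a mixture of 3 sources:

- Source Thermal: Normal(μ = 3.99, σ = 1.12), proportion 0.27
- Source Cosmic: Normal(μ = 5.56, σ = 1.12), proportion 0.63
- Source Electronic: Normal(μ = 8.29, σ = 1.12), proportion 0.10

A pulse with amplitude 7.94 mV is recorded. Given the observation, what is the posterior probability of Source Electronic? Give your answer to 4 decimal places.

Apply Bayes' rule: the posterior for each component is proportional to its prior times its likelihood at x.
Evaluate each component's likelihood at the observed value:
  L_Thermal = (1/(1.12·√(2π)))·exp(−(7.94−3.99)²/(2·1.12²)) = 0.356198·exp(-6.21911) = 0.000709198
  L_Cosmic = (1/(1.12·√(2π)))·exp(−(7.94−5.56)²/(2·1.12²)) = 0.356198·exp(-2.25781) = 0.0372509
  L_Electronic = (1/(1.12·√(2π)))·exp(−(7.94−8.29)²/(2·1.12²)) = 0.356198·exp(-0.04883) = 0.339224
Multiply by the mixture weights:
  π_Thermal·L_Thermal = 0.27 × 0.000709198 = 0.000191483
  π_Cosmic·L_Cosmic = 0.63 × 0.0372509 = 0.0234681
  π_Electronic·L_Electronic = 0.10 × 0.339224 = 0.0339224
Sum: 0.000191483 + 0.0234681 + 0.0339224 = 0.0575819
So the posterior for Source Electronic is 0.0339224 / 0.0575819 ≈ 0.5891.

0.5891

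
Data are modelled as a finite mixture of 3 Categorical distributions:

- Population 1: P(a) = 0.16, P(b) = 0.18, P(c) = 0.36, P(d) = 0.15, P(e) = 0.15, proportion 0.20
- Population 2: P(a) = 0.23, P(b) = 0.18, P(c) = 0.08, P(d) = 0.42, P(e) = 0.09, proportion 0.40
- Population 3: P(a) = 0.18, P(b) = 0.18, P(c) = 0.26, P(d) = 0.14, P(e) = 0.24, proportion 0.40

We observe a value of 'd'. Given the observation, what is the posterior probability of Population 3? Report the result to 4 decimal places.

Apply Bayes' rule: the posterior for each component is proportional to its prior times its likelihood at x.
Evaluate each component's likelihood at the observed value:
  L_1 = 0.15
  L_2 = 0.42
  L_3 = 0.14
Multiply by the mixture weights:
  π_1·L_1 = 0.20 × 0.15 = 0.03
  π_2·L_2 = 0.40 × 0.42 = 0.168
  π_3·L_3 = 0.40 × 0.14 = 0.056
Evidence: 0.03 + 0.168 + 0.056 = 0.254
Responsibility of Population 3: 0.056 / 0.254 ≈ 0.2205

0.2205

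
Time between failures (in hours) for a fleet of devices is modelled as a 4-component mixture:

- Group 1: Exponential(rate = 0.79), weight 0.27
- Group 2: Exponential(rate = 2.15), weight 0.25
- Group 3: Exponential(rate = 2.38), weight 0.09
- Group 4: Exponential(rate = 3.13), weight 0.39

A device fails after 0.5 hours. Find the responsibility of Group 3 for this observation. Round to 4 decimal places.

0.1006

P(component k | x) = P(Z=k)·f_k(x) / marginal(x), where marginal(x) = Σ_j P(Z=j)·f_j(x).
Component likelihoods at x = 0.5 hours:
  p_1 = 0.79·e^(−0.79·0.5) = 0.79·e^(−0.3950) = 0.532207
  p_2 = 2.15·e^(−2.15·0.5) = 2.15·e^(−1.0750) = 0.73379
  p_3 = 2.38·e^(−2.38·0.5) = 2.38·e^(−1.1900) = 0.724047
  p_4 = 3.13·e^(−3.13·0.5) = 3.13·e^(−1.5650) = 0.654445
Prior × likelihood for each component:
  P(Z=1)·p_1 = 0.27 × 0.532207 = 0.143696
  P(Z=2)·p_2 = 0.25 × 0.73379 = 0.183448
  P(Z=3)·p_3 = 0.09 × 0.724047 = 0.0651642
  P(Z=4)·p_4 = 0.39 × 0.654445 = 0.255234
Denominator: 0.143696 + 0.183448 + 0.0651642 + 0.255234 = 0.647541
P(Group 3 | the observation) ≈ 0.1006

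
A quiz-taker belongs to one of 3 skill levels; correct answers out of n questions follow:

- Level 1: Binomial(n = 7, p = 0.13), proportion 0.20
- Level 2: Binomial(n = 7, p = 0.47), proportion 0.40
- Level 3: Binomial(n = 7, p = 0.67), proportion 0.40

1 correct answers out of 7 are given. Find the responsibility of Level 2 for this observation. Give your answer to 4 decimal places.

By Bayes' theorem, P(k | x) = w_k f_k(x) / Σ_j w_j f_j(x).
Component likelihoods at x = 1 correct answers out of 7:
  p_1 = 0.3946
  p_2 = 0.0729207
  p_3 = 0.00605698
Prior × likelihood for each component:
  w_1·p_1 = 0.20 × 0.3946 = 0.07892
  w_2·p_2 = 0.40 × 0.0729207 = 0.0291683
  w_3·p_3 = 0.40 × 0.00605698 = 0.00242279
Denominator: 0.07892 + 0.0291683 + 0.00242279 = 0.110511
Responsibility of Level 2: 0.0291683 / 0.110511 ≈ 0.2639

0.2639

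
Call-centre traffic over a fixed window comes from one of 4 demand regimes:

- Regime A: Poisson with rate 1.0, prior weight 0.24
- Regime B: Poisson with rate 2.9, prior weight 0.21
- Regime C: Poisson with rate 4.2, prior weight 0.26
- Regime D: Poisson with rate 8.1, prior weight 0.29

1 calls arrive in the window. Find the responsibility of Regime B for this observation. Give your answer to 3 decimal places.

0.241

By Bayes' theorem, P(k | x) = π_k f_k(x) / Σ_j π_j f_j(x).
Poisson probabilities:
  p_A = 0.367879
  p_B = 0.159567
  p_C = 0.0629814
  p_D = 0.00245867
Prior × likelihood for each component:
  π_A·p_A = 0.24 × 0.367879 = 0.0882911
  π_B·p_B = 0.21 × 0.159567 = 0.0335091
  π_C·p_C = 0.26 × 0.0629814 = 0.0163752
  π_D·p_D = 0.29 × 0.00245867 = 0.000713013
Sum: 0.0882911 + 0.0335091 + 0.0163752 + 0.000713013 = 0.138888
Responsibility of Regime B: 0.0335091 / 0.138888 ≈ 0.241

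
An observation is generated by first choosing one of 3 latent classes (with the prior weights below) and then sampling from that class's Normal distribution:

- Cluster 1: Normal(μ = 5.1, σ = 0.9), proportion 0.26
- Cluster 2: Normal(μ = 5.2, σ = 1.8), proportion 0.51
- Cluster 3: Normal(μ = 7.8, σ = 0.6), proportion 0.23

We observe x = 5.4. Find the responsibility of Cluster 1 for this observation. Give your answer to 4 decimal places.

P(component k | x) = π_k·f_k(x) / marginal(x), where marginal(x) = Σ_j π_j·f_j(x).
Normal densities:
  p_1 = (1/(0.9·√(2π)))·exp(−(5.4−5.1)²/(2·0.9²)) = 0.443269·exp(-0.05556) = 0.419315
  p_2 = (1/(1.8·√(2π)))·exp(−(5.4−5.2)²/(2·1.8²)) = 0.221635·exp(-0.00617) = 0.220271
  p_3 = (1/(0.6·√(2π)))·exp(−(5.4−7.8)²/(2·0.6²)) = 0.664904·exp(-8.00000) = 0.00022305
Weight by the priors:
  π_1·p_1 = 0.26 × 0.419315 = 0.109022
  π_2·p_2 = 0.51 × 0.220271 = 0.112338
  π_3·p_3 = 0.23 × 0.00022305 = 5.13016e-05
Normaliser: 0.109022 + 0.112338 + 5.13016e-05 = 0.221411
P(Cluster 1 | 5.4) = 0.109022 / 0.221411 ≈ 0.4924

0.4924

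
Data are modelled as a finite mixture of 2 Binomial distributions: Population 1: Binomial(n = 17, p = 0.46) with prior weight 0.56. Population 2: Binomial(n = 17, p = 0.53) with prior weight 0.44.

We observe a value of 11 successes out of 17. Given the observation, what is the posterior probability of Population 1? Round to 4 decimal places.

0.3813

By Bayes' theorem, P(k | x) = π_k f_k(x) / Σ_j π_j f_j(x).
Binomial probabilities:
  p_1 = C(17,11)·0.46^11·0.54^6 = 12376·0.000195135·0.0247949 = 0.0598796
  p_2 = C(17,11)·0.53^11·0.47^6 = 12376·0.000926904·0.0107792 = 0.123652
Multiply by the mixture weights:
  π_1·p_1 = 0.56 × 0.0598796 = 0.0335326
  π_2·p_2 = 0.44 × 0.123652 = 0.054407
Marginal: 0.0335326 + 0.054407 = 0.0879396
So the posterior for Population 1 is 0.0335326 / 0.0879396 ≈ 0.3813.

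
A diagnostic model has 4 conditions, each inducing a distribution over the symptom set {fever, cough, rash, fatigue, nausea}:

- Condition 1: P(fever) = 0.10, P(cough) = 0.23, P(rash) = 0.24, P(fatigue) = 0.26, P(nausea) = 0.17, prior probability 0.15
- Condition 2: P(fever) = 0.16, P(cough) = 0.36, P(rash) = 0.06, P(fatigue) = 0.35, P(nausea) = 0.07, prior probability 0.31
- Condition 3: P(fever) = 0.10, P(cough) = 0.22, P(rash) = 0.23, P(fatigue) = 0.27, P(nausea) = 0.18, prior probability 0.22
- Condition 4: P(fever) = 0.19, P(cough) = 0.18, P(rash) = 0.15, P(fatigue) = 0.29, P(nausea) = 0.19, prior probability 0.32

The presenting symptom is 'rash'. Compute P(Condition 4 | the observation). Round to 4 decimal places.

0.3133

By Bayes' theorem, P(k | x) = π_k f_k(x) / Σ_j π_j f_j(x).
Categorical probabilities:
  L_1 = P(rash | comp) = 0.24
  L_2 = P(rash | comp) = 0.06
  L_3 = P(rash | comp) = 0.23
  L_4 = P(rash | comp) = 0.15
Prior × likelihood for each component:
  π_1·L_1 = 0.15 × 0.24 = 0.036
  π_2·L_2 = 0.31 × 0.06 = 0.0186
  π_3·L_3 = 0.22 × 0.23 = 0.0506
  π_4·L_4 = 0.32 × 0.15 = 0.048
Sum: 0.036 + 0.0186 + 0.0506 + 0.048 = 0.1532
So the posterior for Condition 4 is 0.048 / 0.1532 ≈ 0.3133.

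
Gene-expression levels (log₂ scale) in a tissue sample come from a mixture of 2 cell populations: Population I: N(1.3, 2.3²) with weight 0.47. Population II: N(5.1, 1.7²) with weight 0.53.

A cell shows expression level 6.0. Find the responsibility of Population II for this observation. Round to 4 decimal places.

0.9145

Apply Bayes' rule: the posterior for each component is proportional to its prior times its likelihood at x.
Evaluate each component's likelihood at the observed value:
  f_I = (1/(2.3·√(2π)))·exp(−(6.0−1.3)²/(2·2.3²)) = 0.173453·exp(-2.08790) = 0.021499
  f_II = (1/(1.7·√(2π)))·exp(−(6.0−5.1)²/(2·1.7²)) = 0.234672·exp(-0.14014) = 0.203986
Multiply by the mixture weights:
  π_I·f_I = 0.47 × 0.021499 = 0.0101045
  π_II·f_II = 0.53 × 0.203986 = 0.108112
Sum: 0.0101045 + 0.108112 = 0.118217
So the posterior for Population II is 0.108112 / 0.118217 ≈ 0.9145.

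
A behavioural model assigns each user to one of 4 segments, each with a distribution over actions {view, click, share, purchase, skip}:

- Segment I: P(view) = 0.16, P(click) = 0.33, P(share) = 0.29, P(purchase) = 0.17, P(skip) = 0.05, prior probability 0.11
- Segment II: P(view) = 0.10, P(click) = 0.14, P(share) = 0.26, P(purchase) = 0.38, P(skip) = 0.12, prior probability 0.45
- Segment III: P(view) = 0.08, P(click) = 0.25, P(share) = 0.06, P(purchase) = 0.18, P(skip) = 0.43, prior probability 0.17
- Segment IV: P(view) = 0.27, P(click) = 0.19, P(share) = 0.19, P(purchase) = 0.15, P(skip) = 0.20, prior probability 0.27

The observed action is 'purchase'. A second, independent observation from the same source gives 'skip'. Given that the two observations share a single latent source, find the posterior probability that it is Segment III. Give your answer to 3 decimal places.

Posterior ∝ prior × likelihood, so P(k | x) ∝ π_k f_k(x); normalise over all components.
Since both observations come from the same component, the likelihood for component k is f_k(x₁)·f_k(x₂).
  f_I = [0.17] × [0.05] = 0.0085
  f_II = [0.38] × [0.12] = 0.0456
  f_III = [0.18] × [0.43] = 0.0774
  f_IV = [0.15] × [0.2] = 0.03
Prior × likelihood for each component:
  π_I·f_I = 0.11 × 0.0085 = 0.000935
  π_II·f_II = 0.45 × 0.0456 = 0.02052
  π_III·f_III = 0.17 × 0.0774 = 0.013158
  π_IV·f_IV = 0.27 × 0.03 = 0.0081
Marginal: 0.000935 + 0.02052 + 0.013158 + 0.0081 = 0.042713
P(Segment III | x₁,x₂) = 0.013158 / 0.042713 ≈ 0.308

0.308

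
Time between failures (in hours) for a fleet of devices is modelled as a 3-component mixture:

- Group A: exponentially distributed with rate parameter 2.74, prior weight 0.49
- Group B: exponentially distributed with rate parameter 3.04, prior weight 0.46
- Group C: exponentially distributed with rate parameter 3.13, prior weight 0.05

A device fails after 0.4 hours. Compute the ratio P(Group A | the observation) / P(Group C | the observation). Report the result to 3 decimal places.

Since P(k|x) ∝ π_k f_k(x), the posterior odds are π_i f_i(x) / (π_j f_j(x)).
Evaluate each component's likelihood at the observed value:
  L_A = 2.74·e^(−2.74·0.4) = 2.74·e^(−1.0960) = 0.915722
  L_B = 3.04·e^(−3.04·0.4) = 3.04·e^(−1.2160) = 0.901097
  L_C = 3.13·e^(−3.13·0.4) = 3.13·e^(−1.2520) = 0.894968
Posterior odds = (π_A·L_A) / (π_C·L_C) = (0.49·0.915722) / (0.05·0.894968) = 0.448704 / 0.0447484 ≈ 10.027

10.027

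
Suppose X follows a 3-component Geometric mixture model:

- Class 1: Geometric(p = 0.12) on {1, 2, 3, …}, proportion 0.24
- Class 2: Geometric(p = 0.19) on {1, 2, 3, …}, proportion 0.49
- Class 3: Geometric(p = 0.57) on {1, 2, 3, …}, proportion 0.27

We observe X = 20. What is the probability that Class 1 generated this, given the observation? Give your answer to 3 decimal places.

0.599

Apply Bayes' rule: the posterior for each component is proportional to its prior times its likelihood at x.
Evaluate each component's likelihood at the observed value:
  L_1 = 0.12·(1−0.12)^19 = 0.12·0.0881395 = 0.0105767
  L_2 = 0.19·(1−0.19)^19 = 0.19·0.018248 = 0.00346712
  L_3 = 0.57·(1−0.57)^19 = 0.57·1.08618e-07 = 6.19121e-08
Unnormalised posteriors:
  π_1·L_1 = 0.24 × 0.0105767 = 0.00253842
  π_2·L_2 = 0.49 × 0.00346712 = 0.00169889
  π_3·L_3 = 0.27 × 6.19121e-08 = 1.67163e-08
Evidence: 0.00253842 + 0.00169889 + 1.67163e-08 = 0.00423732
P(Class 1 | data) ≈ 0.599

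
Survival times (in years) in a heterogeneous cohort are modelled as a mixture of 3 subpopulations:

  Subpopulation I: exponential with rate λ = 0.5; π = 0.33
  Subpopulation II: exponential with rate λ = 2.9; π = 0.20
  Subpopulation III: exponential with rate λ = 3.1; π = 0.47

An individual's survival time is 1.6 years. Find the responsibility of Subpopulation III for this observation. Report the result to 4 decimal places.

0.1136

By Bayes' theorem, P(k | x) = π_k f_k(x) / Σ_j π_j f_j(x).
Component likelihoods at x = 1.6 years:
  f_I = 0.224664
  f_II = 0.0280073
  f_III = 0.0217401
Weight by the priors:
  π_I·f_I = 0.33 × 0.224664 = 0.0741393
  π_II·f_II = 0.20 × 0.0280073 = 0.00560146
  π_III·f_III = 0.47 × 0.0217401 = 0.0102178
Evidence: 0.0741393 + 0.00560146 + 0.0102178 = 0.0899586
So the posterior for Subpopulation III is 0.0102178 / 0.0899586 ≈ 0.1136.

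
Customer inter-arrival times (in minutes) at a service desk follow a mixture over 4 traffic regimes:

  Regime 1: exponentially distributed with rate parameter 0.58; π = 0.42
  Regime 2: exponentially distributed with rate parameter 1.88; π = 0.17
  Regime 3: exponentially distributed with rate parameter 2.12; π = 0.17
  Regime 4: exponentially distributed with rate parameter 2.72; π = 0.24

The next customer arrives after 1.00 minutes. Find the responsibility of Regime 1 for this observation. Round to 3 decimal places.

0.503

Apply Bayes' rule: the posterior for each component is proportional to its prior times its likelihood at x.
Component likelihoods at x = 1.00 minutes:
  p_1 = 0.58·e^(−0.58·1.00) = 0.58·e^(−0.5800) = 0.324741
  p_2 = 1.88·e^(−1.88·1.00) = 1.88·e^(−1.8800) = 0.286869
  p_3 = 2.12·e^(−2.12·1.00) = 2.12·e^(−2.1200) = 0.254467
  p_4 = 2.72·e^(−2.72·1.00) = 2.72·e^(−2.7200) = 0.179179
Weight by the priors:
  π_1·p_1 = 0.42 × 0.324741 = 0.136391
  π_2·p_2 = 0.17 × 0.286869 = 0.0487678
  π_3·p_3 = 0.17 × 0.254467 = 0.0432594
  π_4·p_4 = 0.24 × 0.179179 = 0.043003
Evidence: 0.136391 + 0.0487678 + 0.0432594 + 0.043003 = 0.271421
P(Regime 1 | x) = 0.136391 / 0.271421 ≈ 0.503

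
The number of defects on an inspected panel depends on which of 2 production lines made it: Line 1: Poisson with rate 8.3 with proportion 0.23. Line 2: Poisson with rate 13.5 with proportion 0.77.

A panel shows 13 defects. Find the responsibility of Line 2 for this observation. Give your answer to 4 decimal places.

By Bayes' theorem, P(k | x) = P(Z=k) f_k(x) / Σ_j P(Z=j) f_j(x).
Component likelihoods at x = 13 defects:
  p_1 = e^(−8.3)·8.3^13/13! = 0.0354071
  p_2 = e^(−13.5)·13.5^13/13! = 0.108914
Unnormalised posteriors:
  P(Z=1)·p_1 = 0.23 × 0.0354071 = 0.00814364
  P(Z=2)·p_2 = 0.77 × 0.108914 = 0.0838637
Denominator: 0.00814364 + 0.0838637 = 0.0920073
P(Line 2 | data) = 0.0838637 / 0.0920073 ≈ 0.9115

0.9115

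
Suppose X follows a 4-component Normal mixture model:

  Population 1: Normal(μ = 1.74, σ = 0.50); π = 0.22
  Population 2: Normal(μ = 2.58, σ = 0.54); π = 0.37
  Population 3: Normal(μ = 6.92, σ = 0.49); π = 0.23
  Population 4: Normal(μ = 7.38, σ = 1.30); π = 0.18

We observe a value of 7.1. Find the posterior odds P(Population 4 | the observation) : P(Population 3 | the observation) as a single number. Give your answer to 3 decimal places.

0.308

Posterior odds = (w_i f_i(x)) / (w_j f_j(x)); the normalising sum cancels.
Component likelihoods at x = 7.1:
  f_1 = 8.86598e-26
  f_2 = 4.51344e-16
  f_3 = 0.761047
  f_4 = 0.299842
0.0539716 / 0.175041 ≈ 0.308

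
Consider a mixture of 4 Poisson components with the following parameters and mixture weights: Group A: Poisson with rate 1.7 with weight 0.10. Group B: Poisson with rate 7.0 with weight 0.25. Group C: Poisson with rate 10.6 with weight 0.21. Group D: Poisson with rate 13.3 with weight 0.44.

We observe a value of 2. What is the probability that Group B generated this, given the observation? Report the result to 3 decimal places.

0.173

By Bayes' theorem, P(k | x) = π_k f_k(x) / Σ_j π_j f_j(x).
Evaluate each component's likelihood at the observed value:
  f_A = 0.263978
  f_B = 0.0223411
  f_C = 0.00139978
  f_D = 0.000148101
Unnormalised posteriors:
  π_A·f_A = 0.10 × 0.263978 = 0.0263978
  π_B·f_B = 0.25 × 0.0223411 = 0.00558528
  π_C·f_C = 0.21 × 0.00139978 = 0.000293954
  π_D·f_D = 0.44 × 0.000148101 = 6.51642e-05
Normaliser: 0.0263978 + 0.00558528 + 0.000293954 + 6.51642e-05 = 0.0323422
Responsibility of Group B: 0.00558528 / 0.0323422 ≈ 0.173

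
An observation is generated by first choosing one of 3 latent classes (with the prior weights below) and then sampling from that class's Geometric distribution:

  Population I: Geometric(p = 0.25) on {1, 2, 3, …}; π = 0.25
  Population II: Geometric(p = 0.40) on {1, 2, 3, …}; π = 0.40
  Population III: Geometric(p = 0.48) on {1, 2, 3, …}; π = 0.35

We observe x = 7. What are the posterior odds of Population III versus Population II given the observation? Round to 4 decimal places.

0.4449

Posterior odds = (π_i f_i(x)) / (π_j f_j(x)); the normalising sum cancels.
Geometric probabilities:
  p_I = 0.25·(1−0.25)^6 = 0.25·0.177979 = 0.0444946
  p_II = 0.40·(1−0.40)^6 = 0.40·0.046656 = 0.0186624
  p_III = 0.48·(1−0.48)^6 = 0.48·0.0197706 = 0.00948989
0.00332146 / 0.00746496 ≈ 0.4449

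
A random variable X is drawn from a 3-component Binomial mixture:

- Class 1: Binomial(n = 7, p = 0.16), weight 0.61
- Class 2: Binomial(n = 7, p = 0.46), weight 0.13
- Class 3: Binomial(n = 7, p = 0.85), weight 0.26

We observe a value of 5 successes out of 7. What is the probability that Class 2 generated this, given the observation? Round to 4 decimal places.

0.2282

P(component k | x) = w_k·f_k(x) / marginal(x), where marginal(x) = Σ_j w_j·f_j(x).
Evaluate each component's likelihood at the observed value:
  L_1 = 0.00155374
  L_2 = 0.126123
  L_3 = 0.209651
Multiply by the mixture weights:
  w_1·L_1 = 0.61 × 0.00155374 = 0.00094778
  w_2·L_2 = 0.13 × 0.126123 = 0.0163961
  w_3·L_3 = 0.26 × 0.209651 = 0.0545092
Evidence: 0.00094778 + 0.0163961 + 0.0545092 = 0.071853
P(Class 2 | the observation) = 0.0163961 / 0.071853 ≈ 0.2282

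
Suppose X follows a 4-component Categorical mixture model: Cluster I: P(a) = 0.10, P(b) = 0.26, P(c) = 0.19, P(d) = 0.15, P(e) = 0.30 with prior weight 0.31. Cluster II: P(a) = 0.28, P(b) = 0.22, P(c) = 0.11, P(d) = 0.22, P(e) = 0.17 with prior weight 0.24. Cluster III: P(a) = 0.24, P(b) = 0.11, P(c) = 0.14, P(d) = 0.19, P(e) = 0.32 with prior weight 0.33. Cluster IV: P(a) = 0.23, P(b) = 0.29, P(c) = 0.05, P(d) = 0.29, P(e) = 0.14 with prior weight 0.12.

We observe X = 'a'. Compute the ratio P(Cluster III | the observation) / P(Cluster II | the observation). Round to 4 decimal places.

Posterior odds = (π_i f_i(x)) / (π_j f_j(x)); the normalising sum cancels.
Categorical probabilities:
  L_I = 0.1
  L_II = 0.28
  L_III = 0.24
  L_IV = 0.23
Posterior odds = (π_III·L_III) / (π_II·L_II) = (0.33·0.24) / (0.24·0.28) = 0.0792 / 0.0672 ≈ 1.1786

1.1786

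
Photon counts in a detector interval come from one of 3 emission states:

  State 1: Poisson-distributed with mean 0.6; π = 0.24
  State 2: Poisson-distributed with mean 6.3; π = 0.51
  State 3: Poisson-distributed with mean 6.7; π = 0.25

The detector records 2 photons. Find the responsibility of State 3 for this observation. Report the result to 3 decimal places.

0.140

P(component k | x) = P(Z=k)·f_k(x) / marginal(x), where marginal(x) = Σ_j P(Z=j)·f_j(x).
Poisson probabilities:
  L_1 = 0.0987861
  L_2 = 0.0364415
  L_3 = 0.0276278
Prior × likelihood for each component:
  P(Z=1)·L_1 = 0.24 × 0.0987861 = 0.0237087
  P(Z=2)·L_2 = 0.51 × 0.0364415 = 0.0185851
  P(Z=3)·L_3 = 0.25 × 0.0276278 = 0.00690695
Marginal: 0.0237087 + 0.0185851 + 0.00690695 = 0.0492008
P(State 3 | 2 photons) ≈ 0.140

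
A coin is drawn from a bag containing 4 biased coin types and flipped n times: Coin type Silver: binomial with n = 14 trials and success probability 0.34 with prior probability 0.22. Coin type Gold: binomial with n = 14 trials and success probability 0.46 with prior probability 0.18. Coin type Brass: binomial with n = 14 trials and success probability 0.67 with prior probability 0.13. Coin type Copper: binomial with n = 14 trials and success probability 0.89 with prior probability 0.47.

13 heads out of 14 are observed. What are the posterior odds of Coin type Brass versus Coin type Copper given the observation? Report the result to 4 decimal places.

Posterior odds = (w_i f_i(x)) / (w_j f_j(x)); the normalising sum cancels.
Evaluate each component's likelihood at the observed value:
  L_Silver = 7.49718e-06
  L_Gold = 0.000312157
  L_Brass = 0.0253288
  L_Copper = 0.338525
0.00329274 / 0.159107 ≈ 0.0207

0.0207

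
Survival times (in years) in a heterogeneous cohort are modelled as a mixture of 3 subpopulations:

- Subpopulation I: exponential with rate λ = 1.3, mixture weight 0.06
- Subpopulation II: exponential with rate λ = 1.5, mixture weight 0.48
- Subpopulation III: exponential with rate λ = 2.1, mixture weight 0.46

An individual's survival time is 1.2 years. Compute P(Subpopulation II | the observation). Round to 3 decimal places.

0.558

Posterior ∝ prior × likelihood, so P(k | x) ∝ π_k f_k(x); normalise over all components.
Component likelihoods at x = 1.2 years:
  f_I = 0.273177
  f_II = 0.247948
  f_III = 0.168965
Unnormalised posteriors:
  π_I·f_I = 0.06 × 0.273177 = 0.0163906
  π_II·f_II = 0.48 × 0.247948 = 0.119015
  π_III·f_III = 0.46 × 0.168965 = 0.077724
Denominator: 0.0163906 + 0.119015 + 0.077724 = 0.21313
Responsibility of Subpopulation II: 0.119015 / 0.21313 ≈ 0.558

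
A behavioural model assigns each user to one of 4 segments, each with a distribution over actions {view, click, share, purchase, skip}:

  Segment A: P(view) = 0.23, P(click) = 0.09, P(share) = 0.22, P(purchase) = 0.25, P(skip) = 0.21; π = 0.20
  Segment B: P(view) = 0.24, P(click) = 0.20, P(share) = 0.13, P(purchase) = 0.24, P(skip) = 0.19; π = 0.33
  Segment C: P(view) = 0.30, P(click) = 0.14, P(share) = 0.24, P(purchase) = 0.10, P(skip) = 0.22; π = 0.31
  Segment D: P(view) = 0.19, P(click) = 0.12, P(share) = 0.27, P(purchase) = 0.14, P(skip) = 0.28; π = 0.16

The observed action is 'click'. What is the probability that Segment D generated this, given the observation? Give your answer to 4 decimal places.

0.1310

P(component k | x) = P(Z=k)·f_k(x) / marginal(x), where marginal(x) = Σ_j P(Z=j)·f_j(x).
Categorical probabilities:
  f_A = P(click | comp) = 0.09
  f_B = P(click | comp) = 0.20
  f_C = P(click | comp) = 0.14
  f_D = P(click | comp) = 0.12
Prior × likelihood for each component:
  P(Z=A)·f_A = 0.20 × 0.09 = 0.018
  P(Z=B)·f_B = 0.33 × 0.2 = 0.066
  P(Z=C)·f_C = 0.31 × 0.14 = 0.0434
  P(Z=D)·f_D = 0.16 × 0.12 = 0.0192
Denominator: 0.018 + 0.066 + 0.0434 + 0.0192 = 0.1466
So the posterior for Segment D is 0.0192 / 0.1466 ≈ 0.1310.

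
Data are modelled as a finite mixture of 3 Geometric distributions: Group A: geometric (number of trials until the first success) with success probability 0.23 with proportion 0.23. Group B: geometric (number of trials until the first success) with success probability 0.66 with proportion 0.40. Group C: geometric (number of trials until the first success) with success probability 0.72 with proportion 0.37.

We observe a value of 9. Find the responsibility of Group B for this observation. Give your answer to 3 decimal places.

0.007

The responsibility of component k is w_k f_k(x) divided by Σ_j w_j f_j(x).
Component likelihoods at x = 9:
  f_A = 0.0284219
  f_B = 0.000117862
  f_C = 2.72017e-05
Prior × likelihood for each component:
  w_A·f_A = 0.23 × 0.0284219 = 0.00653704
  w_B·f_B = 0.40 × 0.000117862 = 4.7145e-05
  w_C·f_C = 0.37 × 2.72017e-05 = 1.00646e-05
Evidence: 0.00653704 + 4.7145e-05 + 1.00646e-05 = 0.00659425
So the posterior for Group B is 4.7145e-05 / 0.00659425 ≈ 0.007.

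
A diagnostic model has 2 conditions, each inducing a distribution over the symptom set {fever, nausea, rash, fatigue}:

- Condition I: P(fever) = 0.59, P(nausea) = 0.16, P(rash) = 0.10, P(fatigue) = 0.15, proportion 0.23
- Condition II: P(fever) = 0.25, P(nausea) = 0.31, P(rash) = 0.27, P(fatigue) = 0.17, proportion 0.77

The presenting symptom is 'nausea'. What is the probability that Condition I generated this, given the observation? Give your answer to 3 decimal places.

The responsibility of component k is P(Z=k) f_k(x) divided by Σ_j P(Z=j) f_j(x).
Evaluate each component's likelihood at the observed value:
  p_I = P(nausea | comp) = 0.16
  p_II = P(nausea | comp) = 0.31
Prior × likelihood for each component:
  P(Z=I)·p_I = 0.23 × 0.16 = 0.0368
  P(Z=II)·p_II = 0.77 × 0.31 = 0.2387
Normaliser: 0.0368 + 0.2387 = 0.2755
Responsibility of Condition I: 0.0368 / 0.2755 ≈ 0.134

0.134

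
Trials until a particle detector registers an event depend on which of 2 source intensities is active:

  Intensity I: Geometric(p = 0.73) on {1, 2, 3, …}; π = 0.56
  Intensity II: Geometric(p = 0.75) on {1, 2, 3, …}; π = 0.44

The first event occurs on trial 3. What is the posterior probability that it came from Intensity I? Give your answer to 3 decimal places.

By Bayes' theorem, P(k | x) = w_k f_k(x) / Σ_j w_j f_j(x).
Component likelihoods at x = 3:
  p_I = 0.73·(1−0.73)^2 = 0.73·0.0729 = 0.053217
  p_II = 0.75·(1−0.75)^2 = 0.75·0.0625 = 0.046875
Prior × likelihood for each component:
  w_I·p_I = 0.56 × 0.053217 = 0.0298015
  w_II·p_II = 0.44 × 0.046875 = 0.020625
Evidence: 0.0298015 + 0.020625 = 0.0504265
So the posterior for Intensity I is 0.0298015 / 0.0504265 ≈ 0.591.

0.591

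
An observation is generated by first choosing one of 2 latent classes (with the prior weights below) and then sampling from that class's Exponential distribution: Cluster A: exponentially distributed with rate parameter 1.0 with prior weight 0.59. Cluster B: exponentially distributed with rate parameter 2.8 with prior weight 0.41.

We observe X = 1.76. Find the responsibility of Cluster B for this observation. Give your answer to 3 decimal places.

The responsibility of component k is P(Z=k) f_k(x) divided by Σ_j P(Z=j) f_j(x).
Component likelihoods at x = 1.76:
  L_A = 0.172045
  L_B = 0.0202747
Prior × likelihood for each component:
  P(Z=A)·L_A = 0.59 × 0.172045 = 0.101506
  P(Z=B)·L_B = 0.41 × 0.0202747 = 0.00831263
Normaliser: 0.101506 + 0.00831263 = 0.109819
P(Cluster B | x) = 0.00831263 / 0.109819 ≈ 0.076

0.076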